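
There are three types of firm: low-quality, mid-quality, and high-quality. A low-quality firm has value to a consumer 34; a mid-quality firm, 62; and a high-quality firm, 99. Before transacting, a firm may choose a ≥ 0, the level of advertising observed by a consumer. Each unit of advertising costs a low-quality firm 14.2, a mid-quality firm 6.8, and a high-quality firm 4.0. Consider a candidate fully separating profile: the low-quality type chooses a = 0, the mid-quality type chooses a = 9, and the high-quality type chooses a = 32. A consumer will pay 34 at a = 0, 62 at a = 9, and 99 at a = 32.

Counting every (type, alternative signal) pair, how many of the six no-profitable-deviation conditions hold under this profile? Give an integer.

3

High-quality (own payoff 99 − 4.0×32 = -29): to a=0 gives 34 → profitable ✗; to a=9 gives 62 − 4.0×9 = 26 → profitable ✗.
Low-quality (own payoff 34): to a=9 gives 62 − 14.2×9 = -65.8 → no gain ✓; to a=32 gives 99 − 14.2×32 = -355.4 → no gain ✓.
Mid-quality (own payoff 62 − 6.8×9 = 0.8): to a=0 gives 34 → profitable ✗; to a=32 gives 99 − 6.8×32 = -118.6 → no gain ✓.
3 of the 6 constraints hold; not an equilibrium.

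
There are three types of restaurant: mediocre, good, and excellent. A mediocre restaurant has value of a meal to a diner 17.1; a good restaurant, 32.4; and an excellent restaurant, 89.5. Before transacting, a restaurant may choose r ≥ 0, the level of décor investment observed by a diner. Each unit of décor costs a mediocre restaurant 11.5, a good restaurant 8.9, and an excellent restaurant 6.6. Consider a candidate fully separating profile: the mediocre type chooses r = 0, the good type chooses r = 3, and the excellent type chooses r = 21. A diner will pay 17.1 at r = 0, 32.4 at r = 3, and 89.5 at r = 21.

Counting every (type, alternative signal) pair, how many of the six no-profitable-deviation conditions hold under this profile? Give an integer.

Excellent (own payoff 89.5 − 6.6×21 = -49.1): to r=0 gives 17.1 → profitable ✗; to r=3 gives 32.4 − 6.6×3 = 12.6 → profitable ✗.
Mediocre (own payoff 17.1): to r=3 gives 32.4 − 11.5×3 = -2.1 → no gain ✓; to r=21 gives 89.5 − 11.5×21 = -152 → no gain ✓.
Good (own payoff 32.4 − 8.9×3 = 5.7): to r=0 gives 17.1 → profitable ✗; to r=21 gives 89.5 − 8.9×21 = -97.4 → no gain ✓.
3 of the 6 constraints hold; not an equilibrium.

3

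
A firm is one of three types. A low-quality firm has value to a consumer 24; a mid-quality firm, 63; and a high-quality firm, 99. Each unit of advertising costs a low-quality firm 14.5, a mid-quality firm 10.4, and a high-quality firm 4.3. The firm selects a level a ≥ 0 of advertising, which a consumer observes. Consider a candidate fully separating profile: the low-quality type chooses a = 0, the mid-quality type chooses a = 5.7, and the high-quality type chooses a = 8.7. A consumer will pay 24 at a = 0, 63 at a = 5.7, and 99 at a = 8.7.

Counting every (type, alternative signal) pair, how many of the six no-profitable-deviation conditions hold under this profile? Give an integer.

High-quality (own payoff 99 − 4.3×8.7 = 61.59): to a=0 gives 24 → no gain ✓; to a=5.7 gives 63 − 4.3×5.7 = 38.49 → no gain ✓.
Low-quality (own payoff 24): to a=5.7 gives 63 − 14.5×5.7 = -19.65 → no gain ✓; to a=8.7 gives 99 − 14.5×8.7 = -27.15 → no gain ✓.
Mid-quality (own payoff 63 − 10.4×5.7 = 3.72): to a=0 gives 24 → profitable ✗; to a=8.7 gives 99 − 10.4×8.7 = 8.52 → profitable ✗.
4 of the 6 constraints hold; not an equilibrium.

4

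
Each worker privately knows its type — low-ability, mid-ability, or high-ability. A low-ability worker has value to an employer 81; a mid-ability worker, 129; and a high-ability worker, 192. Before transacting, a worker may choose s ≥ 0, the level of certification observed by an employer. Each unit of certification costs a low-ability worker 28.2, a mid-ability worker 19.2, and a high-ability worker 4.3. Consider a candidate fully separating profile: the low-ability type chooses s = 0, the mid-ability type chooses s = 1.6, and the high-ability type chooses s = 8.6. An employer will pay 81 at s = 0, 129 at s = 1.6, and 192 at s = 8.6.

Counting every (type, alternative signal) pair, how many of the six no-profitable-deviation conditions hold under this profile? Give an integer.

5

High-ability (own payoff 192 − 4.3×8.6 = 155.02): to s=0 gives 81 → no gain ✓; to s=1.6 gives 129 − 4.3×1.6 = 122.12 → no gain ✓.
Low-ability (own payoff 81): to s=1.6 gives 129 − 28.2×1.6 = 83.88 → profitable ✗; to s=8.6 gives 192 − 28.2×8.6 = -50.52 → no gain ✓.
Mid-ability (own payoff 129 − 19.2×1.6 = 98.28): to s=0 gives 81 → no gain ✓; to s=8.6 gives 192 − 19.2×8.6 = 26.88 → no gain ✓.
5 of the 6 constraints hold; not an equilibrium.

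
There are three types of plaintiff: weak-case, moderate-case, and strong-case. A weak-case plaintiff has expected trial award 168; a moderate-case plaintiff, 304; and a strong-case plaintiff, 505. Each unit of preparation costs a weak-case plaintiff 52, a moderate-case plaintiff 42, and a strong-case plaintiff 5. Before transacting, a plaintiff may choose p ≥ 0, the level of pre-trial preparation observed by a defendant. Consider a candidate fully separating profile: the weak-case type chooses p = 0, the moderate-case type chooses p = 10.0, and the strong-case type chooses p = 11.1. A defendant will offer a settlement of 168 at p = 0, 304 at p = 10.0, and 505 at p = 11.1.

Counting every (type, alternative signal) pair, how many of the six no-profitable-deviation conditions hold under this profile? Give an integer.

Moderate-case (own payoff 304 − 42×10.0 = -116): to p=0 gives 168 → profitable ✗; to p=11.1 gives 505 − 42×11.1 = 38.8 → profitable ✗.
Strong-case (own payoff 505 − 5×11.1 = 449.5): to p=0 gives 168 → no gain ✓; to p=10.0 gives 304 − 5×10.0 = 254 → no gain ✓.
Weak-case (own payoff 168): to p=10.0 gives 304 − 52×10.0 = -216 → no gain ✓; to p=11.1 gives 505 − 52×11.1 = -72.2 → no gain ✓.
4 of the 6 constraints hold; not an equilibrium.

4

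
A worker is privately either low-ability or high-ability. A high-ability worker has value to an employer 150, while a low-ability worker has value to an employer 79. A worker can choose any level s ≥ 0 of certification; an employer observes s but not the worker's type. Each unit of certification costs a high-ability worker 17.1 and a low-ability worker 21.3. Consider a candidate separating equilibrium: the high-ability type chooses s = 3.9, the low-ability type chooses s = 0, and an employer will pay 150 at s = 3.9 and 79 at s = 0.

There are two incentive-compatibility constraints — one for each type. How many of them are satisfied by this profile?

Low-ability type: stay at 0 → 79; mimic → 150 − 21.3 × 3.9 = 66.93. IC holds (79 ≥ 66.93).
High-ability type: signal → 150 − 17.1 × 3.9 = 83.31; deviate to 0 → 79. IC holds (83.31 ≥ 79).
2 of 2 constraints hold, so this is a separating equilibrium.

2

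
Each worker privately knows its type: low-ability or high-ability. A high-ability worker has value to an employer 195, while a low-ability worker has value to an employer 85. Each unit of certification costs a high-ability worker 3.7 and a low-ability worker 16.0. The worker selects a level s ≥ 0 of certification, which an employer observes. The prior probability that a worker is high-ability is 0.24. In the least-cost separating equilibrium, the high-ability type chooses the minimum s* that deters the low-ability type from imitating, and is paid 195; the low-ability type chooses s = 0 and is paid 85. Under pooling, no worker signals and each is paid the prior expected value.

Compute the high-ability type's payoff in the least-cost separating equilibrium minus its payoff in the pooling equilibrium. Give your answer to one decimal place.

58.2

Least-cost separating signal: s* solves 85 = 195 − 16.0·s*, so s* = (195 − 85)/16.0 = 6.875.
High-ability type's separating payoff: 195 − 3.7 × s* = 195 − 3.7 × (195 − 85)/16.0 = 195 − 407/16.0 ≈ 169.563.
Pooling payoff: 0.24 × 195 + 0.76 × 85 = 111.4.
Difference: 169.563 − 111.4 = 58.163, i.e. 58.2 to one decimal place.
The high-ability type prefers to separate.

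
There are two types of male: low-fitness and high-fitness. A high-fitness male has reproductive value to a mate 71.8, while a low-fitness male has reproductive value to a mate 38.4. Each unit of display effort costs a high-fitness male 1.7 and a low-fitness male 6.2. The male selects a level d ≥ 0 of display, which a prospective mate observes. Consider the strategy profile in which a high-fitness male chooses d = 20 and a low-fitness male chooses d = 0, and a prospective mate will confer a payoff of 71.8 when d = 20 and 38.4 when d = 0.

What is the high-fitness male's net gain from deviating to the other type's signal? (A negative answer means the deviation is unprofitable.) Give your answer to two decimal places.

0.60

Playing d = 20 the high-fitness male receives 71.8 − 1.7 × 20 = 37.8.
Deviating to d = 0 yields 38.4 instead.
Gain from deviating: 38.4 − 37.8 = 0.60.
The gain is positive, so the high-fitness type's incentive-compatibility constraint is violated — this profile is not a separating equilibrium.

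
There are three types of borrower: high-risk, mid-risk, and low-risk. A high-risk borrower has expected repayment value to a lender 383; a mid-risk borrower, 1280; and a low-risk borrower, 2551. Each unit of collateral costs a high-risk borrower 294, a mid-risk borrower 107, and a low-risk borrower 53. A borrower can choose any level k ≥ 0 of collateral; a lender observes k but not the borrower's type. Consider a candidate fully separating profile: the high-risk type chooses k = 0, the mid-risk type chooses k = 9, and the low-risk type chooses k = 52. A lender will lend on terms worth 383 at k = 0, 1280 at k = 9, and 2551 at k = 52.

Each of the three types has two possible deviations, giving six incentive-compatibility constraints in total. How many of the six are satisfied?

High-risk (own payoff 383): to k=9 gives 1280 − 294×9 = -1366 → no gain ✓; to k=52 gives 2551 − 294×52 = -12737 → no gain ✓.
Mid-risk (own payoff 1280 − 107×9 = 317): to k=0 gives 383 → profitable ✗; to k=52 gives 2551 − 107×52 = -3013 → no gain ✓.
Low-risk (own payoff 2551 − 53×52 = -205): to k=0 gives 383 → profitable ✗; to k=9 gives 1280 − 53×9 = 803 → profitable ✗.
3 of the 6 constraints hold; not an equilibrium.

3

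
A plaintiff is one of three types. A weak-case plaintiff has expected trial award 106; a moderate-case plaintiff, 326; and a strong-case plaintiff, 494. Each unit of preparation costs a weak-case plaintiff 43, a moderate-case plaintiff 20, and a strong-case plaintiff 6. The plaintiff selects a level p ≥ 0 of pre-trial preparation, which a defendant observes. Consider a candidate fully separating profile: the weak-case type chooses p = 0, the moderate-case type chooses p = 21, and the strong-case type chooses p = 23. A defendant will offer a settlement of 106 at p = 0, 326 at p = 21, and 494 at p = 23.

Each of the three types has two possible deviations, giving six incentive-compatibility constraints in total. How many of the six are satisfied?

Moderate-case (own payoff 326 − 20×21 = -94): to p=0 gives 106 → profitable ✗; to p=23 gives 494 − 20×23 = 34 → profitable ✗.
Strong-case (own payoff 494 − 6×23 = 356): to p=0 gives 106 → no gain ✓; to p=21 gives 326 − 6×21 = 200 → no gain ✓.
Weak-case (own payoff 106): to p=21 gives 326 − 43×21 = -577 → no gain ✓; to p=23 gives 494 − 43×23 = -495 → no gain ✓.
4 of the 6 constraints hold; not an equilibrium.

4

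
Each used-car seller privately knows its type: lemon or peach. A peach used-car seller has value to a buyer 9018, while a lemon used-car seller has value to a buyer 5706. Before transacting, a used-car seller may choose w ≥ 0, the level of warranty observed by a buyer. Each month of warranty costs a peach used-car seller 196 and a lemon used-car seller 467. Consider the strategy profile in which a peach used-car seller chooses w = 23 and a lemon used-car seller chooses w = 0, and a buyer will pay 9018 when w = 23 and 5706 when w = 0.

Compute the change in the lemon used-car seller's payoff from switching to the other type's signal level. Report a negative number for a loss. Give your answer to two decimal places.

-7429.00

Playing w = 0 the lemon used-car seller receives 5706.
Deviating to w = 23 brings payment 9018 at cost 467 × 23 = 10741, netting -1723.
Gain from deviating: -1723 − 5706 = -7429.00.
The gain is negative, so the lemon type's incentive-compatibility constraint is satisfied.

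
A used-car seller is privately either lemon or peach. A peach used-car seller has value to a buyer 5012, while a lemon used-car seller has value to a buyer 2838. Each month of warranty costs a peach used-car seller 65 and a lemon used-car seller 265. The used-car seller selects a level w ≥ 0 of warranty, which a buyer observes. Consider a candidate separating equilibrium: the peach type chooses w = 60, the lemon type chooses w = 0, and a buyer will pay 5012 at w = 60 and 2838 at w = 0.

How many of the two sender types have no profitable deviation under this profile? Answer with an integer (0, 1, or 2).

1

Peach type: signal → 5012 − 65 × 60 = 1112; deviate to 0 → 2838. IC fails (1112 < 2838).
Lemon type: stay at 0 → 2838; mimic → 5012 − 265 × 60 = -10888. IC holds (2838 ≥ -10888).
1 of 2 constraints hold, so this profile is not an equilibrium.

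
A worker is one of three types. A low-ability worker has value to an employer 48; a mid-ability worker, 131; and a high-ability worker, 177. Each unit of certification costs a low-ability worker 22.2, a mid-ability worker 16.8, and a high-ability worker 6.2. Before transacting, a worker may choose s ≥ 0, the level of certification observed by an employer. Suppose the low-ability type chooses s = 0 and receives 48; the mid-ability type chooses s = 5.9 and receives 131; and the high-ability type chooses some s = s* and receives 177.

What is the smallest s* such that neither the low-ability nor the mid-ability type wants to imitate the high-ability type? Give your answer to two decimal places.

Mid-ability type (on-path payoff 131 − 16.8×5.9 = 31.88) won't mimic when 31.88 ≥ 177 − 16.8·s*, i.e. s* ≥ 8.64.
Low-ability type (on-path payoff 48) won't mimic when 48 ≥ 177 − 22.2·s*, i.e. s* ≥ 5.81.
Both must hold, so s* = max(5.81, 8.64) = 8.64. The mid-ability type's constraint binds.

8.64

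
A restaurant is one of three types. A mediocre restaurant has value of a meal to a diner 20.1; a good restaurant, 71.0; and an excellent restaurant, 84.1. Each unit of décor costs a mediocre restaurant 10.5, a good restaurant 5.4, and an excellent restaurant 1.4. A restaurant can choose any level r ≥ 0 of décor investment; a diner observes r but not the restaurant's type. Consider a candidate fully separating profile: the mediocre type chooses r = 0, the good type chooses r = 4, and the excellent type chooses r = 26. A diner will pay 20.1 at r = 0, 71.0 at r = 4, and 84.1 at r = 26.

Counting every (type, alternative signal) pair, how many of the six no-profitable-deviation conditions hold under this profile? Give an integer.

Good (own payoff 71.0 − 5.4×4 = 49.4): to r=0 gives 20.1 → no gain ✓; to r=26 gives 84.1 − 5.4×26 = -56.3 → no gain ✓.
Mediocre (own payoff 20.1): to r=4 gives 71.0 − 10.5×4 = 29 → profitable ✗; to r=26 gives 84.1 − 10.5×26 = -188.9 → no gain ✓.
Excellent (own payoff 84.1 − 1.4×26 = 47.7): to r=0 gives 20.1 → no gain ✓; to r=4 gives 71.0 − 1.4×4 = 65.4 → profitable ✗.
4 of the 6 constraints hold; not an equilibrium.

4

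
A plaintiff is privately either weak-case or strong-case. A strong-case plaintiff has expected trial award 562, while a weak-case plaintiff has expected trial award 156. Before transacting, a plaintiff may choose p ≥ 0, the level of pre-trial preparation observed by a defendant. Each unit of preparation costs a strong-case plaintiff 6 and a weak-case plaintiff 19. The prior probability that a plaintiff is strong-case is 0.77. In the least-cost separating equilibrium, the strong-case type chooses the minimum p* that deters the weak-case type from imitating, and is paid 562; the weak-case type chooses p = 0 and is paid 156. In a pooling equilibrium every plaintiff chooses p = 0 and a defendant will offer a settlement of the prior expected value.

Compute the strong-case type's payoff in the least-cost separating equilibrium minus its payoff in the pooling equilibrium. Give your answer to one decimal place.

Least-cost separating signal: p* solves 156 = 562 − 19·p*, so p* = (562 − 156)/19 ≈ 21.3684.
Strong-case type's separating payoff: 562 − 6 × p* = 562 − 6 × (562 − 156)/19 = 562 − 2436/19 ≈ 433.789.
Pooling payoff: 0.77 × 562 + 0.23 × 156 = 468.62.
Difference: 433.789 − 468.62 = -34.831, i.e. -34.8 to one decimal place.
The strong-case type would prefer the pooling outcome.

-34.8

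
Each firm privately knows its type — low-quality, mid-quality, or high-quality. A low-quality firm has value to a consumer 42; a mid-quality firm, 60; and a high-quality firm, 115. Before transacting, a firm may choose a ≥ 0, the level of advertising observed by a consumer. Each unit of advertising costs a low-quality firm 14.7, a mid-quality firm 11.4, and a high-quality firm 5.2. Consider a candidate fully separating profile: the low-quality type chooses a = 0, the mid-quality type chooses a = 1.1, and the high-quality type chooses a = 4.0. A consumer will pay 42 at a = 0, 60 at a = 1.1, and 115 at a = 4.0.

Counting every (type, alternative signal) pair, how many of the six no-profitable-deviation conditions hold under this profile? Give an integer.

Mid-quality (own payoff 60 − 11.4×1.1 = 47.46): to a=0 gives 42 → no gain ✓; to a=4.0 gives 115 − 11.4×4.0 = 69.4 → profitable ✗.
High-quality (own payoff 115 − 5.2×4.0 = 94.2): to a=0 gives 42 → no gain ✓; to a=1.1 gives 60 − 5.2×1.1 = 54.28 → no gain ✓.
Low-quality (own payoff 42): to a=1.1 gives 60 − 14.7×1.1 = 43.83 → profitable ✗; to a=4.0 gives 115 − 14.7×4.0 = 56.2 → profitable ✗.
3 of the 6 constraints hold; not an equilibrium.

3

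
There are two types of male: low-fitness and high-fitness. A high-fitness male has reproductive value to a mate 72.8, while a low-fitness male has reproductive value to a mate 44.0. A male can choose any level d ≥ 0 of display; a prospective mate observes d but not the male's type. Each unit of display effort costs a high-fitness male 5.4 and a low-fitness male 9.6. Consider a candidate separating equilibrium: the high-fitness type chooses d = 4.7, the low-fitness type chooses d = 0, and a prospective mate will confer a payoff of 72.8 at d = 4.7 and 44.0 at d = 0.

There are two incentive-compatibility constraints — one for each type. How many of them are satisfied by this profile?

2

Low-fitness type: stay at 0 → 44.0; mimic → 72.8 − 9.6 × 4.7 = 27.68. IC holds (44.0 ≥ 27.68).
High-fitness type: signal → 72.8 − 5.4 × 4.7 = 47.42; deviate to 0 → 44.0. IC holds (47.42 ≥ 44.0).
2 of 2 constraints hold, so this is a separating equilibrium.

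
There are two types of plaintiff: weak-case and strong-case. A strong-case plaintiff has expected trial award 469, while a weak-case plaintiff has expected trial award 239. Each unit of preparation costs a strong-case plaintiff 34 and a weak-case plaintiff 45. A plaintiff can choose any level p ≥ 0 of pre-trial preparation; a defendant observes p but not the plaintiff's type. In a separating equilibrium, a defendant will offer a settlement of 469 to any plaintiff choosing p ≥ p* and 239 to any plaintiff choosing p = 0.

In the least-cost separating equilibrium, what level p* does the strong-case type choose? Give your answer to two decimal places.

5.11

A weak-case plaintiff choosing p = 0 receives 239.
Imitating at p* instead would pay 469 at cost 45·p*, netting 469 − 45·p*.
Indifference: 239 = 469 − 45·p*, so p* = (469 − 239) / 45 ≈ 5.11.
At p* the weak-case type's incentive constraint just binds; the strong-case type strictly prefers p* since its per-unit cost is lower.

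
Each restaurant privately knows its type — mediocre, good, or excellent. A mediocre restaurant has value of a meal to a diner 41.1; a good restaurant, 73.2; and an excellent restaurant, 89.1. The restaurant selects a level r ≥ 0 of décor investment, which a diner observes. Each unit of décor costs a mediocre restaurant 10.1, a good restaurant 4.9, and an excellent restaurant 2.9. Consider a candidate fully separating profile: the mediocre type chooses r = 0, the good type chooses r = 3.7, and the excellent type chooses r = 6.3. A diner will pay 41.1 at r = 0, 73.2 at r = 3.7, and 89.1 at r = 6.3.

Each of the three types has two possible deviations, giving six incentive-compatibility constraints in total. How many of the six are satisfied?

Good (own payoff 73.2 − 4.9×3.7 = 55.07): to r=0 gives 41.1 → no gain ✓; to r=6.3 gives 89.1 − 4.9×6.3 = 58.23 → profitable ✗.
Mediocre (own payoff 41.1): to r=3.7 gives 73.2 − 10.1×3.7 = 35.83 → no gain ✓; to r=6.3 gives 89.1 − 10.1×6.3 = 25.47 → no gain ✓.
Excellent (own payoff 89.1 − 2.9×6.3 = 70.83): to r=0 gives 41.1 → no gain ✓; to r=3.7 gives 73.2 − 2.9×3.7 = 62.47 → no gain ✓.
5 of the 6 constraints hold; not an equilibrium.

5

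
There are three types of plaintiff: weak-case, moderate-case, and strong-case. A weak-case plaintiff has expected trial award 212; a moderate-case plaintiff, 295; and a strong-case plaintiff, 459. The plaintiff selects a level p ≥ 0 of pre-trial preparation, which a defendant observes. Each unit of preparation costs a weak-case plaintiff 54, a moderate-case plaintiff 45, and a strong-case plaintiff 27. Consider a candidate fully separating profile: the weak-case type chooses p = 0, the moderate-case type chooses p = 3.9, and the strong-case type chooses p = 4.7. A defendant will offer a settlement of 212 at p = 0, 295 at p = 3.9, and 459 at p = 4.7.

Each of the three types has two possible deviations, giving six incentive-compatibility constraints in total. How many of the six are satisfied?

Strong-case (own payoff 459 − 27×4.7 = 332.1): to p=0 gives 212 → no gain ✓; to p=3.9 gives 295 − 27×3.9 = 189.7 → no gain ✓.
Weak-case (own payoff 212): to p=3.9 gives 295 − 54×3.9 = 84.4 → no gain ✓; to p=4.7 gives 459 − 54×4.7 = 205.2 → no gain ✓.
Moderate-case (own payoff 295 − 45×3.9 = 119.5): to p=0 gives 212 → profitable ✗; to p=4.7 gives 459 − 45×4.7 = 247.5 → profitable ✗.
4 of the 6 constraints hold; not an equilibrium.

4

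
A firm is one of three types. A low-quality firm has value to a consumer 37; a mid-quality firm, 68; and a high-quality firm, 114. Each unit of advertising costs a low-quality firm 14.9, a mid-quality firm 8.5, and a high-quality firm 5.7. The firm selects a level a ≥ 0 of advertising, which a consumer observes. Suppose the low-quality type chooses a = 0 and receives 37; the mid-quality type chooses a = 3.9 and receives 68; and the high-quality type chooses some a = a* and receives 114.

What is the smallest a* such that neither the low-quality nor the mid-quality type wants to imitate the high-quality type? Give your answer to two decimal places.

9.31

Low-quality type (on-path payoff 37) won't mimic when 37 ≥ 114 − 14.9·a*, i.e. a* ≥ 5.17.
Mid-quality type (on-path payoff 68 − 8.5×3.9 = 34.85) won't mimic when 34.85 ≥ 114 − 8.5·a*, i.e. a* ≥ 9.31.
Both must hold, so a* = max(5.17, 9.31) = 9.31. The mid-quality type's constraint binds.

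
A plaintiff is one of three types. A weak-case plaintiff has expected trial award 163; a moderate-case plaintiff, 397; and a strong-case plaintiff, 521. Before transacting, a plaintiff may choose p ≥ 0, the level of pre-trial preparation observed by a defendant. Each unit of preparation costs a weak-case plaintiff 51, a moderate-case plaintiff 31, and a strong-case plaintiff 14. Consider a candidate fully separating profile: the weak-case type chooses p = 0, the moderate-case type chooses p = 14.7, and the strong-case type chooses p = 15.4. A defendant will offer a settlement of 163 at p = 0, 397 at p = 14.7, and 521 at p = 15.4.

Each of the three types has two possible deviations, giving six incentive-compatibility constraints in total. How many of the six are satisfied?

Weak-case (own payoff 163): to p=14.7 gives 397 − 51×14.7 = -352.7 → no gain ✓; to p=15.4 gives 521 − 51×15.4 = -264.4 → no gain ✓.
Strong-case (own payoff 521 − 14×15.4 = 305.4): to p=0 gives 163 → no gain ✓; to p=14.7 gives 397 − 14×14.7 = 191.2 → no gain ✓.
Moderate-case (own payoff 397 − 31×14.7 = -58.7): to p=0 gives 163 → profitable ✗; to p=15.4 gives 521 − 31×15.4 = 43.6 → profitable ✗.
4 of the 6 constraints hold; not an equilibrium.

4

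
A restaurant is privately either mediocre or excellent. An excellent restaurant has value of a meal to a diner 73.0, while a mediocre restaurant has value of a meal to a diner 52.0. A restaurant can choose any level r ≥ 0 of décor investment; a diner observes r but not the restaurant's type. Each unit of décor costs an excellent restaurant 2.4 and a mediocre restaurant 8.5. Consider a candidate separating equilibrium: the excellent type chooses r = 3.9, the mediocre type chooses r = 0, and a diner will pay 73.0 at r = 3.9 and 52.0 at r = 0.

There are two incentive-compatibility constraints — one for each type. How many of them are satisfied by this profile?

Excellent type: signal → 73.0 − 2.4 × 3.9 = 63.64; deviate to 0 → 52.0. IC holds (63.64 ≥ 52.0).
Mediocre type: stay at 0 → 52.0; mimic → 73.0 − 8.5 × 3.9 = 39.85. IC holds (52.0 ≥ 39.85).
2 of 2 constraints hold, so this is a separating equilibrium.

2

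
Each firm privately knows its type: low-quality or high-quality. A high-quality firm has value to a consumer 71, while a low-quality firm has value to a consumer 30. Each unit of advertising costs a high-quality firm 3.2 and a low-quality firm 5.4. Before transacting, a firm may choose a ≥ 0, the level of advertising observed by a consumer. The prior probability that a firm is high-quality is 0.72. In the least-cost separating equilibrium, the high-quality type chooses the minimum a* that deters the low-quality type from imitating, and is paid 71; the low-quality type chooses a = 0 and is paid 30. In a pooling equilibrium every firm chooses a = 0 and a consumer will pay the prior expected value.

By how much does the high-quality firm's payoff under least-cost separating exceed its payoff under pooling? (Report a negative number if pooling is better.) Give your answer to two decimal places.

-12.82

Least-cost separating signal: a* solves 30 = 71 − 5.4·a*, so a* = (71 − 30)/5.4 ≈ 7.5926.
High-quality type's separating payoff: 71 − 3.2 × a* = 71 − 3.2 × (71 − 30)/5.4 = 71 − 131.2/5.4 ≈ 46.7037.
Pooling payoff: 0.72 × 71 + 0.28 × 30 = 59.52.
Difference: 46.7037 − 59.52 = -12.8163, i.e. -12.82 to two decimal places.
The high-quality type would prefer the pooling outcome.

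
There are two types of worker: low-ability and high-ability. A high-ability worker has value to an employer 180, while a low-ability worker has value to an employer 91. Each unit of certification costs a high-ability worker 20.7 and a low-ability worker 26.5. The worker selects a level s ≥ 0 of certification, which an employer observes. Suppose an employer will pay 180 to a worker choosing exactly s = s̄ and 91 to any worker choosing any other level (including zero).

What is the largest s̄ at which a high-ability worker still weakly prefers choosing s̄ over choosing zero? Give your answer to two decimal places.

4.30

Choosing s̄ yields the high-ability type 180 − 20.7·s̄; choosing zero yields 91.
The high-ability type is indifferent at 180 − 20.7·s̄ = 91, i.e. s̄ = (180 − 91) / 20.7 ≈ 4.30.
For any s̄ above 4.30 the high-ability type would rather pool at zero, so separation collapses.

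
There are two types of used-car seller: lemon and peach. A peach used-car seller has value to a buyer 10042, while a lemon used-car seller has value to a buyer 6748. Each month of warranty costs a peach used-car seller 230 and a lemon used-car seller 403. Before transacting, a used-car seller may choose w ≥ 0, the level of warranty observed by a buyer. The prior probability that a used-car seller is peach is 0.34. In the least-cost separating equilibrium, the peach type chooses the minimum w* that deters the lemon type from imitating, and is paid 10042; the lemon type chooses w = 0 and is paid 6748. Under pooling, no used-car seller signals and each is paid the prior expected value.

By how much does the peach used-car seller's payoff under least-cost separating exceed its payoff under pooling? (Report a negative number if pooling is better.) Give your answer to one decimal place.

294.1

Least-cost separating signal: w* solves 6748 = 10042 − 403·w*, so w* = (10042 − 6748)/403 ≈ 8.1737.
Peach type's separating payoff: 10042 − 230 × w* = 10042 − 230 × (10042 − 6748)/403 = 10042 − 757620/403 ≈ 8162.050.
Pooling payoff: 0.34 × 10042 + 0.66 × 6748 = 7867.96.
Difference: 8162.050 − 7867.96 = 294.09, i.e. 294.1 to one decimal place.
The peach type prefers to separate.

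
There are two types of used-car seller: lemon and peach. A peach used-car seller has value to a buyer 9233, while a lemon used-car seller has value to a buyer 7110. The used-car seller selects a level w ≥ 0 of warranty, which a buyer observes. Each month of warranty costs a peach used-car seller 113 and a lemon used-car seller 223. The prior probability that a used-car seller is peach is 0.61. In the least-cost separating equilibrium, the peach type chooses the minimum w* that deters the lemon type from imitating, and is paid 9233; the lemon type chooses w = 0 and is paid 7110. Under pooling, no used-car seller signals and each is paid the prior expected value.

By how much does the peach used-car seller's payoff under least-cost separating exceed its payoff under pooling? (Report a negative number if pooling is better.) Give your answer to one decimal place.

Least-cost separating signal: w* solves 7110 = 9233 − 223·w*, so w* = (9233 − 7110)/223 ≈ 9.5202.
Peach type's separating payoff: 9233 − 113 × w* = 9233 − 113 × (9233 − 7110)/223 = 9233 − 239899/223 ≈ 8157.220.
Pooling payoff: 0.61 × 9233 + 0.39 × 7110 = 8405.03.
Difference: 8157.220 − 8405.03 = -247.81, i.e. -247.8 to one decimal place.
The peach type would prefer the pooling outcome.

-247.8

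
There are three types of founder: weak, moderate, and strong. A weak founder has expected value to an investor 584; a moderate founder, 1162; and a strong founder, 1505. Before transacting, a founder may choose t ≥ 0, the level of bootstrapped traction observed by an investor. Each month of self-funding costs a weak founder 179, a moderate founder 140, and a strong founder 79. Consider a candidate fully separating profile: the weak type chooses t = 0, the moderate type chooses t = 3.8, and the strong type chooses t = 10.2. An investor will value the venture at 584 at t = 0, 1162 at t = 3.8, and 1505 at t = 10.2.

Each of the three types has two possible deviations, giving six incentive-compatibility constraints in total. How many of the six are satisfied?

Strong (own payoff 1505 − 79×10.2 = 699.2): to t=0 gives 584 → no gain ✓; to t=3.8 gives 1162 − 79×3.8 = 861.8 → profitable ✗.
Moderate (own payoff 1162 − 140×3.8 = 630): to t=0 gives 584 → no gain ✓; to t=10.2 gives 1505 − 140×10.2 = 77 → no gain ✓.
Weak (own payoff 584): to t=3.8 gives 1162 − 179×3.8 = 481.8 → no gain ✓; to t=10.2 gives 1505 − 179×10.2 = -320.8 → no gain ✓.
5 of the 6 constraints hold; not an equilibrium.

5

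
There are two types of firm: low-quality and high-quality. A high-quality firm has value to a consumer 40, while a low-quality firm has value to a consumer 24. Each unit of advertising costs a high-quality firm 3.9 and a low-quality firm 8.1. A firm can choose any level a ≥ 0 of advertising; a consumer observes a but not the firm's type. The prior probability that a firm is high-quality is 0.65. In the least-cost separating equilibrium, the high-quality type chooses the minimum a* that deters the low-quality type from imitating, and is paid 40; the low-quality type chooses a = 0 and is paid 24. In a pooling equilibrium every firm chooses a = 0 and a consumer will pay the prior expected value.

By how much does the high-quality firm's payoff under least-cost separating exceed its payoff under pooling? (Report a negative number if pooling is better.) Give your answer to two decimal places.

-2.10

Least-cost separating signal: a* solves 24 = 40 − 8.1·a*, so a* = (40 − 24)/8.1 ≈ 1.9753.
High-quality type's separating payoff: 40 − 3.9 × a* = 40 − 3.9 × (40 − 24)/8.1 = 40 − 62.4/8.1 ≈ 32.2963.
Pooling payoff: 0.65 × 40 + 0.35 × 24 = 34.4.
Difference: 32.2963 − 34.4 = -2.1037, i.e. -2.10 to two decimal places.
The high-quality type would prefer the pooling outcome.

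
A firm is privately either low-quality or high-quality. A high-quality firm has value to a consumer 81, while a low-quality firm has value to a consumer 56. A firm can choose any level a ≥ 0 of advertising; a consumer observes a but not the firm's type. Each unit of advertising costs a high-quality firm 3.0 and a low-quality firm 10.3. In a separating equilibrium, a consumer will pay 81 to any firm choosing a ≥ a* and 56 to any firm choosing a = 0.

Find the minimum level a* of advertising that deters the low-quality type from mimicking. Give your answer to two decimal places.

A low-quality firm choosing a = 0 receives 56.
Imitating at a* instead would pay 81 at cost 10.3·a*, netting 81 − 10.3·a*.
Indifference: 56 = 81 − 10.3·a*, so a* = (81 − 56) / 10.3 ≈ 2.43.
At a* the low-quality type's incentive constraint just binds; the high-quality type strictly prefers a* since its per-unit cost is lower.

2.43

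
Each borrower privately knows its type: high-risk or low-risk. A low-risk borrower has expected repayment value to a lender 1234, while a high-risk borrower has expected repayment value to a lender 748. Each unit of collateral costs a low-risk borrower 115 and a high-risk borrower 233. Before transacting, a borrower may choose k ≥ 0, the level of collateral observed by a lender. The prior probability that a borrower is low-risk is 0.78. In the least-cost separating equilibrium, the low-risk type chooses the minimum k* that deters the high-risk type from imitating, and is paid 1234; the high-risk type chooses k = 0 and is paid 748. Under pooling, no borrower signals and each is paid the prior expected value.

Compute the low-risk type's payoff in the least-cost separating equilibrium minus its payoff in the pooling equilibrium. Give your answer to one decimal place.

-133.0

Least-cost separating signal: k* solves 748 = 1234 − 233·k*, so k* = (1234 − 748)/233 ≈ 2.0858.
Low-risk type's separating payoff: 1234 − 115 × k* = 1234 − 115 × (1234 − 748)/233 = 1234 − 55890/233 ≈ 994.129.
Pooling payoff: 0.78 × 1234 + 0.22 × 748 = 1127.08.
Difference: 994.129 − 1127.08 = -132.951, i.e. -133.0 to one decimal place.
The low-risk type would prefer the pooling outcome.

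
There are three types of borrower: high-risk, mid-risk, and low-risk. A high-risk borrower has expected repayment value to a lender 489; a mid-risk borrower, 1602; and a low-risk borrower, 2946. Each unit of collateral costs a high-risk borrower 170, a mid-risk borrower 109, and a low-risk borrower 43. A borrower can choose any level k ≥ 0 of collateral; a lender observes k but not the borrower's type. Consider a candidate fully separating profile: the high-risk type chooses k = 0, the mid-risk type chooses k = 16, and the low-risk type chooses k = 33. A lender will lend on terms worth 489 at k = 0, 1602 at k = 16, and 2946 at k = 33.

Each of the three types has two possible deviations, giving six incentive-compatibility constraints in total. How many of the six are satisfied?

Low-risk (own payoff 2946 − 43×33 = 1527): to k=0 gives 489 → no gain ✓; to k=16 gives 1602 − 43×16 = 914 → no gain ✓.
High-risk (own payoff 489): to k=16 gives 1602 − 170×16 = -1118 → no gain ✓; to k=33 gives 2946 − 170×33 = -2664 → no gain ✓.
Mid-risk (own payoff 1602 − 109×16 = -142): to k=0 gives 489 → profitable ✗; to k=33 gives 2946 − 109×33 = -651 → no gain ✓.
5 of the 6 constraints hold; not an equilibrium.

5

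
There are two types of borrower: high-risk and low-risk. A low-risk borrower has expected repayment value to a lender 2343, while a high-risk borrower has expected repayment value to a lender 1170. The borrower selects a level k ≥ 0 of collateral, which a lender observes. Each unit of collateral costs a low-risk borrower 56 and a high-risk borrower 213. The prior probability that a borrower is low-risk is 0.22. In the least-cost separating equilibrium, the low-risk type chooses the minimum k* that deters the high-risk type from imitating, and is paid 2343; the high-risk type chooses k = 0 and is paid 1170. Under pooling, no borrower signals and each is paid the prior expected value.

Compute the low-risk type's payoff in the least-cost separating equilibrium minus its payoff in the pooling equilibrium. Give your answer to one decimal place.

Least-cost separating signal: k* solves 1170 = 2343 − 213·k*, so k* = (2343 − 1170)/213 ≈ 5.5070.
Low-risk type's separating payoff: 2343 − 56 × k* = 2343 − 56 × (2343 − 1170)/213 = 2343 − 65688/213 ≈ 2034.606.
Pooling payoff: 0.22 × 2343 + 0.78 × 1170 = 1428.06.
Difference: 2034.606 − 1428.06 = 606.546, i.e. 606.5 to one decimal place.
The low-risk type prefers to separate.

606.5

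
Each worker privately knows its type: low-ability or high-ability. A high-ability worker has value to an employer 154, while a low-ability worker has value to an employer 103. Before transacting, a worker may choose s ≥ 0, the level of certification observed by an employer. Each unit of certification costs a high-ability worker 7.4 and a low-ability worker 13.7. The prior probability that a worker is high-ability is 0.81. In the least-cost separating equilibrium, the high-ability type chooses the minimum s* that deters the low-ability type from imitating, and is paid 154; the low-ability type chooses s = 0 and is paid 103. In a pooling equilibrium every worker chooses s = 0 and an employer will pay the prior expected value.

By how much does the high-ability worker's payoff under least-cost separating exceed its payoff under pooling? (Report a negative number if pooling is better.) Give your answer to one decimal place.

Least-cost separating signal: s* solves 103 = 154 − 13.7·s*, so s* = (154 − 103)/13.7 ≈ 3.7226.
High-ability type's separating payoff: 154 − 7.4 × s* = 154 − 7.4 × (154 − 103)/13.7 = 154 − 377.4/13.7 ≈ 126.453.
Pooling payoff: 0.81 × 154 + 0.19 × 103 = 144.31.
Difference: 126.453 − 144.31 = -17.857, i.e. -17.9 to one decimal place.
The high-ability type would prefer the pooling outcome.

-17.9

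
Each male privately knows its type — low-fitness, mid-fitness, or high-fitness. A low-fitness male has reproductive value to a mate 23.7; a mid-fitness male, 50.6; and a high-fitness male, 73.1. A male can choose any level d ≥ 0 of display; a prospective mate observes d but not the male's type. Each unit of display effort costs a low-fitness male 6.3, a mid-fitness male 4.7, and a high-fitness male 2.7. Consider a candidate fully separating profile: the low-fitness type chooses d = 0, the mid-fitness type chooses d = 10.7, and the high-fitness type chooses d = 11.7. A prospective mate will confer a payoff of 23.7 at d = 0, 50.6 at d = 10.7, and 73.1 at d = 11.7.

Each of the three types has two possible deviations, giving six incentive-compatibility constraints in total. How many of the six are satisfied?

4

Low-fitness (own payoff 23.7): to d=10.7 gives 50.6 − 6.3×10.7 = -16.81 → no gain ✓; to d=11.7 gives 73.1 − 6.3×11.7 = -0.61 → no gain ✓.
Mid-fitness (own payoff 50.6 − 4.7×10.7 = 0.31): to d=0 gives 23.7 → profitable ✗; to d=11.7 gives 73.1 − 4.7×11.7 = 18.11 → profitable ✗.
High-fitness (own payoff 73.1 − 2.7×11.7 = 41.51): to d=0 gives 23.7 → no gain ✓; to d=10.7 gives 50.6 − 2.7×10.7 = 21.71 → no gain ✓.
4 of the 6 constraints hold; not an equilibrium.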